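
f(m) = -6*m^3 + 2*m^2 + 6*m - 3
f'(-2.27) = -95.83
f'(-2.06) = -78.62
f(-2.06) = 45.58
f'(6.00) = -618.00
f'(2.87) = -130.78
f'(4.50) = -340.50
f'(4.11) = -281.62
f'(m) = -18*m^2 + 4*m + 6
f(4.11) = -361.11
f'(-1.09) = -19.75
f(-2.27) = 63.87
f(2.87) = -111.15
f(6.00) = -1191.00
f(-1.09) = 0.61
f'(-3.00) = -168.00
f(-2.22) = 59.18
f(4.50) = -482.25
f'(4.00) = -266.00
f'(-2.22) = -91.59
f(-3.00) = 159.00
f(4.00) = -331.00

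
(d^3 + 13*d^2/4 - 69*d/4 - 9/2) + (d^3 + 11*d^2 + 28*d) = 2*d^3 + 57*d^2/4 + 43*d/4 - 9/2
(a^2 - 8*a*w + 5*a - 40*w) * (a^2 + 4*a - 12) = a^4 - 8*a^3*w + 9*a^3 - 72*a^2*w + 8*a^2 - 64*a*w - 60*a + 480*w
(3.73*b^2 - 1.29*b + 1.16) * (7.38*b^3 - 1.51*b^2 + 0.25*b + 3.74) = 27.5274*b^5 - 15.1525*b^4 + 11.4412*b^3 + 11.8761*b^2 - 4.5346*b + 4.3384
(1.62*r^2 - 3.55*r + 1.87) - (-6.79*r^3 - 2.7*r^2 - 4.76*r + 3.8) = 6.79*r^3 + 4.32*r^2 + 1.21*r - 1.93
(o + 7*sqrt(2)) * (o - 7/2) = o^2 - 7*o/2 + 7*sqrt(2)*o - 49*sqrt(2)/2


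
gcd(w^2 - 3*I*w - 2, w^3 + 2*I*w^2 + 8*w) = w - 2*I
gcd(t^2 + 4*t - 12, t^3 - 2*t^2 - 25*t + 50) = t - 2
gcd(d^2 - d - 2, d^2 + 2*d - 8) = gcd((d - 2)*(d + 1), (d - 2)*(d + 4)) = d - 2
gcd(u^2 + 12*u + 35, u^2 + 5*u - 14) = u + 7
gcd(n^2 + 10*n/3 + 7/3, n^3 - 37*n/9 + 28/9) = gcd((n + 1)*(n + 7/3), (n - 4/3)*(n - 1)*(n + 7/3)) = n + 7/3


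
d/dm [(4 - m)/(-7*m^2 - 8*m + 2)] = (-7*m^2 + 56*m + 30)/(49*m^4 + 112*m^3 + 36*m^2 - 32*m + 4)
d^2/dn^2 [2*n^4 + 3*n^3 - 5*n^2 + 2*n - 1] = 24*n^2 + 18*n - 10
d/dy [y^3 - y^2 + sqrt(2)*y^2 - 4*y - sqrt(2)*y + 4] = 3*y^2 - 2*y + 2*sqrt(2)*y - 4 - sqrt(2)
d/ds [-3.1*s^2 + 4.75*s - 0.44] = 4.75 - 6.2*s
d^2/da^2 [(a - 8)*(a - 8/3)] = 2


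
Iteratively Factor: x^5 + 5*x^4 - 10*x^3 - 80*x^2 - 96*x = (x)*(x^4 + 5*x^3 - 10*x^2 - 80*x - 96) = x*(x + 4)*(x^3 + x^2 - 14*x - 24) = x*(x + 3)*(x + 4)*(x^2 - 2*x - 8) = x*(x - 4)*(x + 3)*(x + 4)*(x + 2)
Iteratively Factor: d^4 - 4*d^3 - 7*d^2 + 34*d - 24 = (d - 2)*(d^3 - 2*d^2 - 11*d + 12) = (d - 2)*(d + 3)*(d^2 - 5*d + 4) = (d - 4)*(d - 2)*(d + 3)*(d - 1)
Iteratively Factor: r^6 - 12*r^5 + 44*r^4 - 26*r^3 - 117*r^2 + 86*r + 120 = (r - 5)*(r^5 - 7*r^4 + 9*r^3 + 19*r^2 - 22*r - 24) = (r - 5)*(r - 4)*(r^4 - 3*r^3 - 3*r^2 + 7*r + 6) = (r - 5)*(r - 4)*(r + 1)*(r^3 - 4*r^2 + r + 6) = (r - 5)*(r - 4)*(r - 3)*(r + 1)*(r^2 - r - 2) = (r - 5)*(r - 4)*(r - 3)*(r + 1)^2*(r - 2)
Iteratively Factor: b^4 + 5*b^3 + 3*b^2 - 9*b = (b - 1)*(b^3 + 6*b^2 + 9*b) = (b - 1)*(b + 3)*(b^2 + 3*b) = b*(b - 1)*(b + 3)*(b + 3)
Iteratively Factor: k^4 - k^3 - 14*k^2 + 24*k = (k - 2)*(k^3 + k^2 - 12*k) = (k - 3)*(k - 2)*(k^2 + 4*k) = k*(k - 3)*(k - 2)*(k + 4)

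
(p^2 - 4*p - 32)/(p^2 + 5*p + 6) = (p^2 - 4*p - 32)/(p^2 + 5*p + 6)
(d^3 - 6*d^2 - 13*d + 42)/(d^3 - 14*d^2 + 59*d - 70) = (d + 3)/(d - 5)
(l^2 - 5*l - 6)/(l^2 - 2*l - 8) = (-l^2 + 5*l + 6)/(-l^2 + 2*l + 8)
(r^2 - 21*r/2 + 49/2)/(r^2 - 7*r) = (r - 7/2)/r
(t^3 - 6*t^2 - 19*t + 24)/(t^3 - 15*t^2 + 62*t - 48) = (t + 3)/(t - 6)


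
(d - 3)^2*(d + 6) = d^3 - 27*d + 54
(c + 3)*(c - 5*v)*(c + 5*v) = c^3 + 3*c^2 - 25*c*v^2 - 75*v^2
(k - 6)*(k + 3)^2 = k^3 - 27*k - 54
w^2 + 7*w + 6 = (w + 1)*(w + 6)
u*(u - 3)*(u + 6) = u^3 + 3*u^2 - 18*u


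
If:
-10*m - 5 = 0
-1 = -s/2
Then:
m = -1/2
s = 2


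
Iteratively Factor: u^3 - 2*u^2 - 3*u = (u - 3)*(u^2 + u) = u*(u - 3)*(u + 1)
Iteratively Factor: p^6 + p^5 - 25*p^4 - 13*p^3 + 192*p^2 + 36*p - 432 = (p - 3)*(p^5 + 4*p^4 - 13*p^3 - 52*p^2 + 36*p + 144) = (p - 3)*(p - 2)*(p^4 + 6*p^3 - p^2 - 54*p - 72) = (p - 3)*(p - 2)*(p + 4)*(p^3 + 2*p^2 - 9*p - 18) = (p - 3)*(p - 2)*(p + 3)*(p + 4)*(p^2 - p - 6) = (p - 3)^2*(p - 2)*(p + 3)*(p + 4)*(p + 2)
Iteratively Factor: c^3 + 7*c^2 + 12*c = (c)*(c^2 + 7*c + 12) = c*(c + 4)*(c + 3)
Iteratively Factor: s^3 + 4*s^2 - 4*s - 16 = (s + 2)*(s^2 + 2*s - 8) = (s + 2)*(s + 4)*(s - 2)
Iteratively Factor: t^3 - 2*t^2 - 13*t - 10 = (t + 2)*(t^2 - 4*t - 5) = (t + 1)*(t + 2)*(t - 5)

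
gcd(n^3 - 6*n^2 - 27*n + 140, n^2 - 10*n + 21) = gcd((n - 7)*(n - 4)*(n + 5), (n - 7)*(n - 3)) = n - 7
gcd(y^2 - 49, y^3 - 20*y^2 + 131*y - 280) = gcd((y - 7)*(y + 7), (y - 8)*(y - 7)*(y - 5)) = y - 7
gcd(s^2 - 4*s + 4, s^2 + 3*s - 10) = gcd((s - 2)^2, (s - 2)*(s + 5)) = s - 2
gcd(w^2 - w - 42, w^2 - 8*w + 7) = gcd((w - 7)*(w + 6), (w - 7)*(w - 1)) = w - 7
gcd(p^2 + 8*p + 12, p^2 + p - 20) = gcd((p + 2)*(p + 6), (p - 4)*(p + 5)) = 1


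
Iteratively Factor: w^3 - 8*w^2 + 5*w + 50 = (w - 5)*(w^2 - 3*w - 10) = (w - 5)^2*(w + 2)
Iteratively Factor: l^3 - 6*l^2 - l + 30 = (l - 3)*(l^2 - 3*l - 10) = (l - 3)*(l + 2)*(l - 5)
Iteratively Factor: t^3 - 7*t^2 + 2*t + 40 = (t + 2)*(t^2 - 9*t + 20) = (t - 4)*(t + 2)*(t - 5)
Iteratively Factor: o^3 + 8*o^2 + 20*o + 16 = (o + 2)*(o^2 + 6*o + 8) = (o + 2)^2*(o + 4)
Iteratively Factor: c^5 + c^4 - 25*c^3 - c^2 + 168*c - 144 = (c + 4)*(c^4 - 3*c^3 - 13*c^2 + 51*c - 36) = (c + 4)^2*(c^3 - 7*c^2 + 15*c - 9) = (c - 3)*(c + 4)^2*(c^2 - 4*c + 3) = (c - 3)*(c - 1)*(c + 4)^2*(c - 3)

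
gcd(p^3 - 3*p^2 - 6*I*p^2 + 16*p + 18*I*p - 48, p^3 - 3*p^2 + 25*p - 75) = p - 3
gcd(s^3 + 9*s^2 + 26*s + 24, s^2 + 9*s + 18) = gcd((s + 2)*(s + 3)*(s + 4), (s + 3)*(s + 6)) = s + 3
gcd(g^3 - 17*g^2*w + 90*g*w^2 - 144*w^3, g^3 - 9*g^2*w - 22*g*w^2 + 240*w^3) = g^2 - 14*g*w + 48*w^2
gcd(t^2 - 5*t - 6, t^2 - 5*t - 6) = t^2 - 5*t - 6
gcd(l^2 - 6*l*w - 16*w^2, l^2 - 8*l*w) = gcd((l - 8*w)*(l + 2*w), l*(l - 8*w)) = -l + 8*w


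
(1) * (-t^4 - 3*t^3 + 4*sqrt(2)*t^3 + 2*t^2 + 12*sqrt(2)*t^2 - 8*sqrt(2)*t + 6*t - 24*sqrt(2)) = -t^4 - 3*t^3 + 4*sqrt(2)*t^3 + 2*t^2 + 12*sqrt(2)*t^2 - 8*sqrt(2)*t + 6*t - 24*sqrt(2)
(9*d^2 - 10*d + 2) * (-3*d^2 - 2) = -27*d^4 + 30*d^3 - 24*d^2 + 20*d - 4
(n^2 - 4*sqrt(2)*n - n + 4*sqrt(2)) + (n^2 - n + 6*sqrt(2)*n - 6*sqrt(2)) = 2*n^2 - 2*n + 2*sqrt(2)*n - 2*sqrt(2)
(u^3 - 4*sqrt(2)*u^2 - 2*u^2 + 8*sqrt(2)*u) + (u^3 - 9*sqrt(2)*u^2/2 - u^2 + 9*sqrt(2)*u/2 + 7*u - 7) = 2*u^3 - 17*sqrt(2)*u^2/2 - 3*u^2 + 7*u + 25*sqrt(2)*u/2 - 7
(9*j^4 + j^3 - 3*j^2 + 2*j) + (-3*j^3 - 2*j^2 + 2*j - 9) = 9*j^4 - 2*j^3 - 5*j^2 + 4*j - 9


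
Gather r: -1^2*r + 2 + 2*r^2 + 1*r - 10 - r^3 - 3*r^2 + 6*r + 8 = -r^3 - r^2 + 6*r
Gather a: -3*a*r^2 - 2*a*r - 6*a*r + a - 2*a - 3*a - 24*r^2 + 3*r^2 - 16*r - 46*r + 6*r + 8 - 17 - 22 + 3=a*(-3*r^2 - 8*r - 4) - 21*r^2 - 56*r - 28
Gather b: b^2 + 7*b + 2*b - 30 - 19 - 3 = b^2 + 9*b - 52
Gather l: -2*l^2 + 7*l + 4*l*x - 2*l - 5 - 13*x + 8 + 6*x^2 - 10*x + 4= -2*l^2 + l*(4*x + 5) + 6*x^2 - 23*x + 7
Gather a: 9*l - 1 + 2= 9*l + 1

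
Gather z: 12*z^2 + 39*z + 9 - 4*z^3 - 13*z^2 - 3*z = -4*z^3 - z^2 + 36*z + 9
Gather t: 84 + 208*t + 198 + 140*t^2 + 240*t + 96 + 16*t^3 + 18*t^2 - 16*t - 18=16*t^3 + 158*t^2 + 432*t + 360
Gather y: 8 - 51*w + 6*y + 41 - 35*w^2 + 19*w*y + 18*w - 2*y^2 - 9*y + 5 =-35*w^2 - 33*w - 2*y^2 + y*(19*w - 3) + 54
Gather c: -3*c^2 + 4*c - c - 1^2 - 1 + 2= -3*c^2 + 3*c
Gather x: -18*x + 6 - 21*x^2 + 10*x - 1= -21*x^2 - 8*x + 5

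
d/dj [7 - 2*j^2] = -4*j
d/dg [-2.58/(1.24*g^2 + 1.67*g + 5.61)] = (6.3984*g + 4.3086)/(1.24*g^2 + 1.67*g + 5.61)^2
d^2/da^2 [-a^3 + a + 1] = -6*a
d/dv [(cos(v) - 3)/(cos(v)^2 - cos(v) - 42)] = (cos(v)^2 - 6*cos(v) + 45)*sin(v)/(sin(v)^2 + cos(v) + 41)^2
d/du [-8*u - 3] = -8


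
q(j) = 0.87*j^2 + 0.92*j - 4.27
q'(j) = 1.74*j + 0.92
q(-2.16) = -2.20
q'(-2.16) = -2.84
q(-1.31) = -3.98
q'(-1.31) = -1.36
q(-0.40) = -4.50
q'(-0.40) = 0.22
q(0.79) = -3.00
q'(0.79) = 2.29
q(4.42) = 16.79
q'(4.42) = 8.61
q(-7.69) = 40.10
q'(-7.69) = -12.46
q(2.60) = 4.00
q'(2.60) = 5.44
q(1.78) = 0.12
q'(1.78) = 4.02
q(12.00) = 132.05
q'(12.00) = 21.80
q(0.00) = -4.27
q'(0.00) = 0.92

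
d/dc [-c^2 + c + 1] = 1 - 2*c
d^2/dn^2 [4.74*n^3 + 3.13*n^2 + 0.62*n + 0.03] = 28.44*n + 6.26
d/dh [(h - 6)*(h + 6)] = 2*h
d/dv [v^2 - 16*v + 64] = 2*v - 16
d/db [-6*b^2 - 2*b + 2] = -12*b - 2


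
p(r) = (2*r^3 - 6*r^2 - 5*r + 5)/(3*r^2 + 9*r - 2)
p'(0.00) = -8.75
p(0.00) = -2.50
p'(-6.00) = -0.68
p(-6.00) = -11.79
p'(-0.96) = -1.66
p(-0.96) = -0.32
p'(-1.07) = -1.83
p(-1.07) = -0.13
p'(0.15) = -108.82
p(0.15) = -7.08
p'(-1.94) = -5.89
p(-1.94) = 2.75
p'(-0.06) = -5.45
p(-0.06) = -2.09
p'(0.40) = -9.96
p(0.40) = 1.04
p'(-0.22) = -2.48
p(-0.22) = -1.51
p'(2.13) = 0.20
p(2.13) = -0.44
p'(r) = (-6*r - 9)*(2*r^3 - 6*r^2 - 5*r + 5)/(3*r^2 + 9*r - 2)^2 + (6*r^2 - 12*r - 5)/(3*r^2 + 9*r - 2) = (6*r^4 + 36*r^3 - 51*r^2 - 6*r - 35)/(9*r^4 + 54*r^3 + 69*r^2 - 36*r + 4)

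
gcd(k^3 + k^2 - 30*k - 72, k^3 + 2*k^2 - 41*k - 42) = k - 6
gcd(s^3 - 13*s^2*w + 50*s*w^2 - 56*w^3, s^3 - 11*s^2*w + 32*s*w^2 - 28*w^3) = s^2 - 9*s*w + 14*w^2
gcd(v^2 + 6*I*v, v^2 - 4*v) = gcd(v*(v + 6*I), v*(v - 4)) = v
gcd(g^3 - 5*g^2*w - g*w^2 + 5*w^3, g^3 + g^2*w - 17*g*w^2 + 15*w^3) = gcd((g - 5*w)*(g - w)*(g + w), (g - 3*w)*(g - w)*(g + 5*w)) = -g + w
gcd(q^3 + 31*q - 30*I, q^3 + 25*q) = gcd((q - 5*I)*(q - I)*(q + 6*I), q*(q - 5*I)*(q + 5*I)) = q - 5*I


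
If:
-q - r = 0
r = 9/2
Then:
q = -9/2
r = 9/2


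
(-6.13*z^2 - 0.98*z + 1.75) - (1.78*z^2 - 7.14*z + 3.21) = -7.91*z^2 + 6.16*z - 1.46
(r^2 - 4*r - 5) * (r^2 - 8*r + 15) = r^4 - 12*r^3 + 42*r^2 - 20*r - 75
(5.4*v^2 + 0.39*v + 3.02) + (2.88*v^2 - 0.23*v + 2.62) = 8.28*v^2 + 0.16*v + 5.64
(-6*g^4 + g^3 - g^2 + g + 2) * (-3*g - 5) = 18*g^5 + 27*g^4 - 2*g^3 + 2*g^2 - 11*g - 10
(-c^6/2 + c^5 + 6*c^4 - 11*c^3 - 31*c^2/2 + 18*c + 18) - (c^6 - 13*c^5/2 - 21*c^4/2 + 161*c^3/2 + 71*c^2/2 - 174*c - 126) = -3*c^6/2 + 15*c^5/2 + 33*c^4/2 - 183*c^3/2 - 51*c^2 + 192*c + 144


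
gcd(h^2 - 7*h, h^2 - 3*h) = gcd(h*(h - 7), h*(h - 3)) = h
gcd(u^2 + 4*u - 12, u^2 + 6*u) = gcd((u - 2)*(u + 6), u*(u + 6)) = u + 6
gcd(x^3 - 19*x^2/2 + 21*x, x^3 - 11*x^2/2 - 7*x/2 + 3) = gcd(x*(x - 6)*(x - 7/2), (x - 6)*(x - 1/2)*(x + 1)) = x - 6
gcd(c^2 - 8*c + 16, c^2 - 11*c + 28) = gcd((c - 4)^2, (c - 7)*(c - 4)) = c - 4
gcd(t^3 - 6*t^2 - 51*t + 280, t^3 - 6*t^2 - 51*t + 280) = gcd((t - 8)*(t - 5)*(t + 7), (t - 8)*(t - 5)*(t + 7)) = t^3 - 6*t^2 - 51*t + 280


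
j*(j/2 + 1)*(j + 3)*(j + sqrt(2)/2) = j^4/2 + sqrt(2)*j^3/4 + 5*j^3/2 + 5*sqrt(2)*j^2/4 + 3*j^2 + 3*sqrt(2)*j/2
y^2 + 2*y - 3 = (y - 1)*(y + 3)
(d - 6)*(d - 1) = d^2 - 7*d + 6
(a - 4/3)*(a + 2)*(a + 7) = a^3 + 23*a^2/3 + 2*a - 56/3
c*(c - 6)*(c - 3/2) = c^3 - 15*c^2/2 + 9*c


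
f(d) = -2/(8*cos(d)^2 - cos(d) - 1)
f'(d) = -2*(16*sin(d)*cos(d) - sin(d))/(8*cos(d)^2 - cos(d) - 1)^2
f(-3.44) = -0.28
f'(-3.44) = 0.18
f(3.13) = -0.25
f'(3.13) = 0.01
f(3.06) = -0.25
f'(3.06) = 0.04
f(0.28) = -0.37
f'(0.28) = -0.27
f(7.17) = -1.28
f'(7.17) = -5.79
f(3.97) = -0.60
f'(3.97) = -1.57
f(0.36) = -0.39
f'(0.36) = -0.38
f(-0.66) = -0.62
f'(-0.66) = 1.39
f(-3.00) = -0.26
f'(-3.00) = -0.08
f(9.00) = -0.31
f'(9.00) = 0.30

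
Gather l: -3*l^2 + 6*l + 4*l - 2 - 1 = -3*l^2 + 10*l - 3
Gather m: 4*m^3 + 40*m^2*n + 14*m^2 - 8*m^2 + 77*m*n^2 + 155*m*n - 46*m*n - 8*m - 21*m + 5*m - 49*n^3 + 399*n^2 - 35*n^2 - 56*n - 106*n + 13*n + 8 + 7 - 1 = 4*m^3 + m^2*(40*n + 6) + m*(77*n^2 + 109*n - 24) - 49*n^3 + 364*n^2 - 149*n + 14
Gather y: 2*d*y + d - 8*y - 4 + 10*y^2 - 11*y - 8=d + 10*y^2 + y*(2*d - 19) - 12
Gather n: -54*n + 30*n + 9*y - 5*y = -24*n + 4*y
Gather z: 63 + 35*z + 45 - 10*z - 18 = 25*z + 90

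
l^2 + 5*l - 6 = (l - 1)*(l + 6)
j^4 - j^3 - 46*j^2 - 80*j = j*(j - 8)*(j + 2)*(j + 5)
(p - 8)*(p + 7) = p^2 - p - 56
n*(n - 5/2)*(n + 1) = n^3 - 3*n^2/2 - 5*n/2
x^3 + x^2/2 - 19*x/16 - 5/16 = (x - 1)*(x + 1/4)*(x + 5/4)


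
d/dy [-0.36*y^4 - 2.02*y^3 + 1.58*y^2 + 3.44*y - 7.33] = -1.44*y^3 - 6.06*y^2 + 3.16*y + 3.44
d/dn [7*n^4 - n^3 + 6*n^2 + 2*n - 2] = 28*n^3 - 3*n^2 + 12*n + 2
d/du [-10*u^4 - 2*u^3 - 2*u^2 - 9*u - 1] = -40*u^3 - 6*u^2 - 4*u - 9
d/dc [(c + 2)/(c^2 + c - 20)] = (c^2 + c - (c + 2)*(2*c + 1) - 20)/(c^2 + c - 20)^2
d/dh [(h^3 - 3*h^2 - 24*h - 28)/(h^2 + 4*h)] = (h^4 + 8*h^3 + 12*h^2 + 56*h + 112)/(h^2*(h^2 + 8*h + 16))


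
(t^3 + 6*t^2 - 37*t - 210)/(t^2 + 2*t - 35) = (t^2 - t - 30)/(t - 5)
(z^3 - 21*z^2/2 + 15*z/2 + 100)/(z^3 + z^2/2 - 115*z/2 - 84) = (2*z^2 - 5*z - 25)/(2*z^2 + 17*z + 21)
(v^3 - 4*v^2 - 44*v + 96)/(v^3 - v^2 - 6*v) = (-v^3 + 4*v^2 + 44*v - 96)/(v*(-v^2 + v + 6))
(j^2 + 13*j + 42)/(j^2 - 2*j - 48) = (j + 7)/(j - 8)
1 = 1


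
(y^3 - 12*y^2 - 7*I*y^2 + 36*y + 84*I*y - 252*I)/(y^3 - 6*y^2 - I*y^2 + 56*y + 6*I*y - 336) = (y^2 - y*(6 + 7*I) + 42*I)/(y^2 - I*y + 56)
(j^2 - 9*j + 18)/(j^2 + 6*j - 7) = (j^2 - 9*j + 18)/(j^2 + 6*j - 7)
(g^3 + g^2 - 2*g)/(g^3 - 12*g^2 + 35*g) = (g^2 + g - 2)/(g^2 - 12*g + 35)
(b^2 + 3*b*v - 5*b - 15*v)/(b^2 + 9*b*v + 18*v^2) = (b - 5)/(b + 6*v)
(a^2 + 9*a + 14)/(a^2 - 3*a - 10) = (a + 7)/(a - 5)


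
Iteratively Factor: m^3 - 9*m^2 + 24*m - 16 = (m - 4)*(m^2 - 5*m + 4) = (m - 4)*(m - 1)*(m - 4)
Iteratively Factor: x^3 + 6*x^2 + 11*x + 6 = (x + 1)*(x^2 + 5*x + 6) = (x + 1)*(x + 3)*(x + 2)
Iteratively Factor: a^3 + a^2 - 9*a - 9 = (a + 1)*(a^2 - 9) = (a + 1)*(a + 3)*(a - 3)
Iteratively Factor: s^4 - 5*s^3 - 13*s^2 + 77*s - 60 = (s - 5)*(s^3 - 13*s + 12) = (s - 5)*(s - 1)*(s^2 + s - 12) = (s - 5)*(s - 1)*(s + 4)*(s - 3)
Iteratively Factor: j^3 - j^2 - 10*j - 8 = (j - 4)*(j^2 + 3*j + 2) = (j - 4)*(j + 1)*(j + 2)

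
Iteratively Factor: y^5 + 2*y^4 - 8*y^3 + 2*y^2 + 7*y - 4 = (y - 1)*(y^4 + 3*y^3 - 5*y^2 - 3*y + 4) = (y - 1)*(y + 1)*(y^3 + 2*y^2 - 7*y + 4) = (y - 1)^2*(y + 1)*(y^2 + 3*y - 4) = (y - 1)^3*(y + 1)*(y + 4)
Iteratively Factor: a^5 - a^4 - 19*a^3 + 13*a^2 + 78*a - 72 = (a + 3)*(a^4 - 4*a^3 - 7*a^2 + 34*a - 24) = (a - 1)*(a + 3)*(a^3 - 3*a^2 - 10*a + 24) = (a - 4)*(a - 1)*(a + 3)*(a^2 + a - 6) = (a - 4)*(a - 1)*(a + 3)^2*(a - 2)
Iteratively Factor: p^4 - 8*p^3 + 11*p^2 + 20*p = (p)*(p^3 - 8*p^2 + 11*p + 20) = p*(p + 1)*(p^2 - 9*p + 20) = p*(p - 4)*(p + 1)*(p - 5)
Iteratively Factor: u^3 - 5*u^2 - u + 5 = (u - 5)*(u^2 - 1) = (u - 5)*(u - 1)*(u + 1)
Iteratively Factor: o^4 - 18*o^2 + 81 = (o - 3)*(o^3 + 3*o^2 - 9*o - 27) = (o - 3)*(o + 3)*(o^2 - 9) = (o - 3)*(o + 3)^2*(o - 3)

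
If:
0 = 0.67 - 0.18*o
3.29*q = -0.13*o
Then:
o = 3.72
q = -0.15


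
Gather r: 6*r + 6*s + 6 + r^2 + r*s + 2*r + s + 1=r^2 + r*(s + 8) + 7*s + 7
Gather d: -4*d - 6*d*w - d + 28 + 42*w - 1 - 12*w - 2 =d*(-6*w - 5) + 30*w + 25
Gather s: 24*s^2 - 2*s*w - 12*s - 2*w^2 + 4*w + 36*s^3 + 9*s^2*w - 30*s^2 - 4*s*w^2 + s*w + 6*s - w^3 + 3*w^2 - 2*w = 36*s^3 + s^2*(9*w - 6) + s*(-4*w^2 - w - 6) - w^3 + w^2 + 2*w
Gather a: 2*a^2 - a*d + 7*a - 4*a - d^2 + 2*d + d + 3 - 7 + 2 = 2*a^2 + a*(3 - d) - d^2 + 3*d - 2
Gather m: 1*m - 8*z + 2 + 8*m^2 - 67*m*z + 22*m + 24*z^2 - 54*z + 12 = 8*m^2 + m*(23 - 67*z) + 24*z^2 - 62*z + 14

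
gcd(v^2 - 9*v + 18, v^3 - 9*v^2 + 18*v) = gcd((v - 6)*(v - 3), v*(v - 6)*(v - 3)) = v^2 - 9*v + 18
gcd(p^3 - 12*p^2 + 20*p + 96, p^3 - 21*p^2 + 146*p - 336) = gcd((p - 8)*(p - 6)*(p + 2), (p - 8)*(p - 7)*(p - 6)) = p^2 - 14*p + 48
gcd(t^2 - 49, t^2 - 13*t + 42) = t - 7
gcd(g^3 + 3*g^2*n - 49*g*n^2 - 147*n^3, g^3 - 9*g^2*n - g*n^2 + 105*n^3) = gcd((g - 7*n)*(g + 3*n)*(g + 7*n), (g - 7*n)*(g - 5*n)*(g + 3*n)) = g^2 - 4*g*n - 21*n^2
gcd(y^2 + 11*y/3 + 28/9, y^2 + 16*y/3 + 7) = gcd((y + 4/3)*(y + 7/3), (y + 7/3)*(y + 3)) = y + 7/3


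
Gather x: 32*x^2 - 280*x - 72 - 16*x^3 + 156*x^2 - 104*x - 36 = -16*x^3 + 188*x^2 - 384*x - 108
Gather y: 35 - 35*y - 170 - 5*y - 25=-40*y - 160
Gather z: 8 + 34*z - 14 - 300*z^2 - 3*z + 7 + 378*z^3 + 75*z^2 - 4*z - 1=378*z^3 - 225*z^2 + 27*z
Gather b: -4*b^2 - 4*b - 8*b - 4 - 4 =-4*b^2 - 12*b - 8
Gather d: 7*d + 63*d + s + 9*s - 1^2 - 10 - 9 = 70*d + 10*s - 20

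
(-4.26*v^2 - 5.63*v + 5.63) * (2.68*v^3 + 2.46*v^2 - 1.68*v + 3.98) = -11.4168*v^5 - 25.568*v^4 + 8.3954*v^3 + 6.3534*v^2 - 31.8658*v + 22.4074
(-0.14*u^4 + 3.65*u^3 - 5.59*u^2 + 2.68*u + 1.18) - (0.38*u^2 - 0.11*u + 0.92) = -0.14*u^4 + 3.65*u^3 - 5.97*u^2 + 2.79*u + 0.26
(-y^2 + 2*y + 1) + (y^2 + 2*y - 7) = 4*y - 6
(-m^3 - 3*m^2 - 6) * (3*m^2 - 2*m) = -3*m^5 - 7*m^4 + 6*m^3 - 18*m^2 + 12*m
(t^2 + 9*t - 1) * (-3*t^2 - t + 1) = -3*t^4 - 28*t^3 - 5*t^2 + 10*t - 1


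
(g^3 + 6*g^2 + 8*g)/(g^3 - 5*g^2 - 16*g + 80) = g*(g + 2)/(g^2 - 9*g + 20)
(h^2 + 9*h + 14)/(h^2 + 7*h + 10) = (h + 7)/(h + 5)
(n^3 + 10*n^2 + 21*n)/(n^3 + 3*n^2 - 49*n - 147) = n/(n - 7)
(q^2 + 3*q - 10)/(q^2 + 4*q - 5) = (q - 2)/(q - 1)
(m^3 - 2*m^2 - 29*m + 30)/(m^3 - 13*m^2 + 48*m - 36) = (m + 5)/(m - 6)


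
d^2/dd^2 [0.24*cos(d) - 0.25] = -0.24*cos(d)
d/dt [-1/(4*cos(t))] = -sin(t)/(4*cos(t)^2)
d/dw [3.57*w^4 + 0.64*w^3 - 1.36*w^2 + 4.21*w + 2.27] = 14.28*w^3 + 1.92*w^2 - 2.72*w + 4.21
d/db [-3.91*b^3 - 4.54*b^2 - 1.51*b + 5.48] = -11.73*b^2 - 9.08*b - 1.51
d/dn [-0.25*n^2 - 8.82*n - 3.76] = -0.5*n - 8.82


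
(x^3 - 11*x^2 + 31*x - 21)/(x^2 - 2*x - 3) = (x^2 - 8*x + 7)/(x + 1)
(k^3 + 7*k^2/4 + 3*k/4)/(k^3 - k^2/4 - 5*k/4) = (4*k + 3)/(4*k - 5)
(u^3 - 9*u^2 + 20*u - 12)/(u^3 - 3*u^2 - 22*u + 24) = (u - 2)/(u + 4)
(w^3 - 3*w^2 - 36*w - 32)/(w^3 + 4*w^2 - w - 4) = (w - 8)/(w - 1)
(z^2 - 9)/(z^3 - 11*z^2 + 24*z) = (z + 3)/(z*(z - 8))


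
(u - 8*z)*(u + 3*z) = u^2 - 5*u*z - 24*z^2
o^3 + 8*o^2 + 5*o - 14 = (o - 1)*(o + 2)*(o + 7)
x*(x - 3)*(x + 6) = x^3 + 3*x^2 - 18*x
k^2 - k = k*(k - 1)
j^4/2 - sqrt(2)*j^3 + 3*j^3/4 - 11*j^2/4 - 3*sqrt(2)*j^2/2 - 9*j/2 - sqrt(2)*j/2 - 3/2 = (j/2 + sqrt(2)/2)*(j + 1/2)*(j + 1)*(j - 3*sqrt(2))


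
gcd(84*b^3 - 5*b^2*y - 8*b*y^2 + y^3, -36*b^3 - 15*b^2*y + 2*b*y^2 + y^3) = -12*b^2 - b*y + y^2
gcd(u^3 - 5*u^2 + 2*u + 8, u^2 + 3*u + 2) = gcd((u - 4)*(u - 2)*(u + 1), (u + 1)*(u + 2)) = u + 1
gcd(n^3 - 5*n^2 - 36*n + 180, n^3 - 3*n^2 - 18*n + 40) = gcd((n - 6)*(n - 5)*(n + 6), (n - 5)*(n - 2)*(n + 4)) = n - 5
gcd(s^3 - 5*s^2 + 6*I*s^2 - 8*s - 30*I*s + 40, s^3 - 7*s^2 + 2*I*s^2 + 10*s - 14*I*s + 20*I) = s^2 + s*(-5 + 2*I) - 10*I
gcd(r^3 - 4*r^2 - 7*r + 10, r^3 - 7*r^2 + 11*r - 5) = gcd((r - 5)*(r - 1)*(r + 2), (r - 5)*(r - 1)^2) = r^2 - 6*r + 5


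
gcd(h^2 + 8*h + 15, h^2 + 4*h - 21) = 1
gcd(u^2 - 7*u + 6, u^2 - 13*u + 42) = u - 6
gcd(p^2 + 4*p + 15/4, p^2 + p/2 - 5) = p + 5/2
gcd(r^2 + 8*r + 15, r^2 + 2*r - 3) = r + 3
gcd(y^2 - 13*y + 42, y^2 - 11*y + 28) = y - 7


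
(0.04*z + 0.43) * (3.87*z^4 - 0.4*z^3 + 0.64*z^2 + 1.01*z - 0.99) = 0.1548*z^5 + 1.6481*z^4 - 0.1464*z^3 + 0.3156*z^2 + 0.3947*z - 0.4257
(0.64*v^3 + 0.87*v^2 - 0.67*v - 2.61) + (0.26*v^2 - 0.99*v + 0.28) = 0.64*v^3 + 1.13*v^2 - 1.66*v - 2.33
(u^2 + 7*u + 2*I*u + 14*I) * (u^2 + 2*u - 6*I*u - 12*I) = u^4 + 9*u^3 - 4*I*u^3 + 26*u^2 - 36*I*u^2 + 108*u - 56*I*u + 168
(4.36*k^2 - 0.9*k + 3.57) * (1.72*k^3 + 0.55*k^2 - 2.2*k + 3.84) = 7.4992*k^5 + 0.850000000000001*k^4 - 3.9466*k^3 + 20.6859*k^2 - 11.31*k + 13.7088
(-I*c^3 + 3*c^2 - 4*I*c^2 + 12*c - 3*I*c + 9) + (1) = -I*c^3 + 3*c^2 - 4*I*c^2 + 12*c - 3*I*c + 10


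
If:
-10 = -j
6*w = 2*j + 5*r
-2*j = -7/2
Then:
No Solution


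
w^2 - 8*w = w*(w - 8)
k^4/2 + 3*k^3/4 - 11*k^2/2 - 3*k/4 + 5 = (k/2 + 1/2)*(k - 5/2)*(k - 1)*(k + 4)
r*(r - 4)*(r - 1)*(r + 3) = r^4 - 2*r^3 - 11*r^2 + 12*r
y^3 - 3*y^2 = y^2*(y - 3)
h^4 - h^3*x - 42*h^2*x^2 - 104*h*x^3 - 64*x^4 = (h - 8*x)*(h + x)*(h + 2*x)*(h + 4*x)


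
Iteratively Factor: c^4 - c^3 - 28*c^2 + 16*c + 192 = (c + 3)*(c^3 - 4*c^2 - 16*c + 64) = (c - 4)*(c + 3)*(c^2 - 16) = (c - 4)^2*(c + 3)*(c + 4)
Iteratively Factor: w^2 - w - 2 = (w + 1)*(w - 2)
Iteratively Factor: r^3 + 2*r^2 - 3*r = (r - 1)*(r^2 + 3*r) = r*(r - 1)*(r + 3)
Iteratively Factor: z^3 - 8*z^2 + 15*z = (z)*(z^2 - 8*z + 15) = z*(z - 3)*(z - 5)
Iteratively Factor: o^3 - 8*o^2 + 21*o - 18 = (o - 3)*(o^2 - 5*o + 6) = (o - 3)*(o - 2)*(o - 3)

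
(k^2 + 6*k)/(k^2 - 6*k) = (k + 6)/(k - 6)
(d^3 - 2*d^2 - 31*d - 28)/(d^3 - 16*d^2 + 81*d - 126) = (d^2 + 5*d + 4)/(d^2 - 9*d + 18)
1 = 1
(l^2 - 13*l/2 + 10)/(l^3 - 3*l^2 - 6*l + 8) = (l - 5/2)/(l^2 + l - 2)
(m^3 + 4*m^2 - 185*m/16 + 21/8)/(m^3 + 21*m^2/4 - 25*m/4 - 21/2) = (m - 1/4)/(m + 1)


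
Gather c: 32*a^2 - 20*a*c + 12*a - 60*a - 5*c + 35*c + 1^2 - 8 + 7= 32*a^2 - 48*a + c*(30 - 20*a)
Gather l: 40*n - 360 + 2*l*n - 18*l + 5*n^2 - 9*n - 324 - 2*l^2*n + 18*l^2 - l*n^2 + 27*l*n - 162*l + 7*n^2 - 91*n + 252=l^2*(18 - 2*n) + l*(-n^2 + 29*n - 180) + 12*n^2 - 60*n - 432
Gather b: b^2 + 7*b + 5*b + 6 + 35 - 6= b^2 + 12*b + 35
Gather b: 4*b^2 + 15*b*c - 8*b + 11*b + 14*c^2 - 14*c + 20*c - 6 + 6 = 4*b^2 + b*(15*c + 3) + 14*c^2 + 6*c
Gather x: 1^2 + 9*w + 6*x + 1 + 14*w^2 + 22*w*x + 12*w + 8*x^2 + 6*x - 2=14*w^2 + 21*w + 8*x^2 + x*(22*w + 12)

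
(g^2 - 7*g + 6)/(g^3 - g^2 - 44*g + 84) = (g - 1)/(g^2 + 5*g - 14)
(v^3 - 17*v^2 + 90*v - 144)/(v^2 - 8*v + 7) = (v^3 - 17*v^2 + 90*v - 144)/(v^2 - 8*v + 7)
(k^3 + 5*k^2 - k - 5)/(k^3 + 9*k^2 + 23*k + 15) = (k - 1)/(k + 3)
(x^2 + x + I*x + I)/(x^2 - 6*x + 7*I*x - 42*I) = (x^2 + x*(1 + I) + I)/(x^2 + x*(-6 + 7*I) - 42*I)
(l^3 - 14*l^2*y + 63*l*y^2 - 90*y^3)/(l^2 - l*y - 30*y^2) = (l^2 - 8*l*y + 15*y^2)/(l + 5*y)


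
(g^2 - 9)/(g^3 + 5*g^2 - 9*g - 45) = 1/(g + 5)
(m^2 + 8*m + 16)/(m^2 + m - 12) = (m + 4)/(m - 3)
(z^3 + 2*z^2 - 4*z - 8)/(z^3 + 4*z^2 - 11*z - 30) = (z^2 - 4)/(z^2 + 2*z - 15)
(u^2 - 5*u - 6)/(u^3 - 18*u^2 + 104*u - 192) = (u + 1)/(u^2 - 12*u + 32)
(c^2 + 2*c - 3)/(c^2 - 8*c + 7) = (c + 3)/(c - 7)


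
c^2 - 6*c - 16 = (c - 8)*(c + 2)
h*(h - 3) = h^2 - 3*h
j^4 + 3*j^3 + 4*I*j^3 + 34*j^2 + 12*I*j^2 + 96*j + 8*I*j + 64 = (j + 1)*(j + 2)*(j - 4*I)*(j + 8*I)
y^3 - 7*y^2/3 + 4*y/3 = y*(y - 4/3)*(y - 1)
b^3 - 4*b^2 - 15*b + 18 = (b - 6)*(b - 1)*(b + 3)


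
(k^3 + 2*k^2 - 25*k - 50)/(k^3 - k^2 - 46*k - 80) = (k - 5)/(k - 8)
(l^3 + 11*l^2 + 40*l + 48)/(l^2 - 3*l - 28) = (l^2 + 7*l + 12)/(l - 7)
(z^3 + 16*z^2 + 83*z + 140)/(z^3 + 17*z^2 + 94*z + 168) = (z + 5)/(z + 6)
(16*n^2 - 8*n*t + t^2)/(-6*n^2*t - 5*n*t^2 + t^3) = (-16*n^2 + 8*n*t - t^2)/(t*(6*n^2 + 5*n*t - t^2))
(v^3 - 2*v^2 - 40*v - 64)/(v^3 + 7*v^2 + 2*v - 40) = (v^2 - 6*v - 16)/(v^2 + 3*v - 10)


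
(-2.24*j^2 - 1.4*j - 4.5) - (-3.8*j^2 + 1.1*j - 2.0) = 1.56*j^2 - 2.5*j - 2.5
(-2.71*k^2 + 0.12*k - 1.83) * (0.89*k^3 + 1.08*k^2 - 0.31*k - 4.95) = -2.4119*k^5 - 2.82*k^4 - 0.659*k^3 + 11.4009*k^2 - 0.0266999999999999*k + 9.0585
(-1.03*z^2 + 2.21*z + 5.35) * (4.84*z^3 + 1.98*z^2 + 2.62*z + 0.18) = -4.9852*z^5 + 8.657*z^4 + 27.5712*z^3 + 16.1978*z^2 + 14.4148*z + 0.963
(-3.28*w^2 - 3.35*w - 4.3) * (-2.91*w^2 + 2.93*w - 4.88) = 9.5448*w^4 + 0.1381*w^3 + 18.7039*w^2 + 3.749*w + 20.984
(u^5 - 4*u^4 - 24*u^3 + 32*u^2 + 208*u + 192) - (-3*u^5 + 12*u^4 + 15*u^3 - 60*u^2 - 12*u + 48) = 4*u^5 - 16*u^4 - 39*u^3 + 92*u^2 + 220*u + 144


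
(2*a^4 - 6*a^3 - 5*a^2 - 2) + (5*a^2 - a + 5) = 2*a^4 - 6*a^3 - a + 3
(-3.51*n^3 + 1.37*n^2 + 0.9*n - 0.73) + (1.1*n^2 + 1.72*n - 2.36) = -3.51*n^3 + 2.47*n^2 + 2.62*n - 3.09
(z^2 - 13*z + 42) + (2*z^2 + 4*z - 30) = 3*z^2 - 9*z + 12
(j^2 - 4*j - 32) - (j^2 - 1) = -4*j - 31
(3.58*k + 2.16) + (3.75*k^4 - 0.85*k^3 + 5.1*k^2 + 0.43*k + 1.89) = 3.75*k^4 - 0.85*k^3 + 5.1*k^2 + 4.01*k + 4.05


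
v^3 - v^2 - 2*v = v*(v - 2)*(v + 1)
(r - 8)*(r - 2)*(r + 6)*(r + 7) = r^4 + 3*r^3 - 72*r^2 - 212*r + 672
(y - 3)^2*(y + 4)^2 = y^4 + 2*y^3 - 23*y^2 - 24*y + 144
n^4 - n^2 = n^2*(n - 1)*(n + 1)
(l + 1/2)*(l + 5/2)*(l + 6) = l^3 + 9*l^2 + 77*l/4 + 15/2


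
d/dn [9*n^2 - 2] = 18*n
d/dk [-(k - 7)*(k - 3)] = 10 - 2*k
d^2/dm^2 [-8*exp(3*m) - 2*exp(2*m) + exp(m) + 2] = (-72*exp(2*m) - 8*exp(m) + 1)*exp(m)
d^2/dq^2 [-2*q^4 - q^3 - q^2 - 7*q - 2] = -24*q^2 - 6*q - 2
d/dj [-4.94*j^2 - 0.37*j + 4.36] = -9.88*j - 0.37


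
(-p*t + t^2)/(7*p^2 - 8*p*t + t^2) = -t/(7*p - t)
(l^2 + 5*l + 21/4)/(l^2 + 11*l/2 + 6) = (l + 7/2)/(l + 4)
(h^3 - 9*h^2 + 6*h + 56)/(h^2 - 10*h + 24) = (h^2 - 5*h - 14)/(h - 6)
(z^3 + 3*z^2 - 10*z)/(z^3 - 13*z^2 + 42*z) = (z^2 + 3*z - 10)/(z^2 - 13*z + 42)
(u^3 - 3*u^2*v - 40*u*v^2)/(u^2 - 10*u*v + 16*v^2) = u*(u + 5*v)/(u - 2*v)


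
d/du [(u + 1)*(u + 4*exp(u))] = u + (u + 1)*(4*exp(u) + 1) + 4*exp(u)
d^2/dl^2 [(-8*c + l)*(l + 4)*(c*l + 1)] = -16*c^2 + 6*c*l + 8*c + 2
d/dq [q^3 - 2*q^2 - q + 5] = 3*q^2 - 4*q - 1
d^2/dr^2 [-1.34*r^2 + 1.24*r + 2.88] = -2.68000000000000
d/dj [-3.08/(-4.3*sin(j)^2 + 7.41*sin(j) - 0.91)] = (22.8228 - 26.488*sin(j))*cos(j)/(4.3*sin(j)^2 - 7.41*sin(j) + 0.91)^2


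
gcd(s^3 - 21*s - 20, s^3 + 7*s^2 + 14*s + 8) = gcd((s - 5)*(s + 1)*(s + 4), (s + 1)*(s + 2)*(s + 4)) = s^2 + 5*s + 4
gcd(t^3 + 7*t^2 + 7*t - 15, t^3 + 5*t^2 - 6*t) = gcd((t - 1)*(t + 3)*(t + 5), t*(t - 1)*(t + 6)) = t - 1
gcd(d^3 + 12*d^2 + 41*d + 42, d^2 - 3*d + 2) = 1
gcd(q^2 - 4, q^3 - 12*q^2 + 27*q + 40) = 1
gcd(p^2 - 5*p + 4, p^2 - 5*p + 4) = p^2 - 5*p + 4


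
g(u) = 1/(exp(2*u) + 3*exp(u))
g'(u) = (-2*exp(2*u) - 3*exp(u))/(exp(2*u) + 3*exp(u))^2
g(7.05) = 0.00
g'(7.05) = -0.00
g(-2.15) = 2.75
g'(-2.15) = -2.86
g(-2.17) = 2.81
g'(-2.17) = -2.92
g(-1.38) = 1.22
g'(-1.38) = -1.32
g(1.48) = 0.03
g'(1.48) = -0.05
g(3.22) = 0.00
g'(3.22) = -0.00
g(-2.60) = 4.38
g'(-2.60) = -4.49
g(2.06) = 0.01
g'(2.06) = -0.02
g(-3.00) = 6.59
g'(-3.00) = -6.69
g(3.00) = 0.00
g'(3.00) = 0.00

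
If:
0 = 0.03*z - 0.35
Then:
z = 11.67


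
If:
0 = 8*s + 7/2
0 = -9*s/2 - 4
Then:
No Solution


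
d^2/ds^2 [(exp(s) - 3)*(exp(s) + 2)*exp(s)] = (9*exp(2*s) - 4*exp(s) - 6)*exp(s)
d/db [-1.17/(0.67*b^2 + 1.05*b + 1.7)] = (1.5678*b + 1.2285)/(0.67*b^2 + 1.05*b + 1.7)^2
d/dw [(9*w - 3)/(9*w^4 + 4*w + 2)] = 3*(27*w^4 + 12*w - 4*(3*w - 1)*(9*w^3 + 1) + 6)/(9*w^4 + 4*w + 2)^2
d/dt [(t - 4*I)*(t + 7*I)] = 2*t + 3*I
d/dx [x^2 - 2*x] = 2*x - 2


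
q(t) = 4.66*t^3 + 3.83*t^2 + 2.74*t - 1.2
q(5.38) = 850.06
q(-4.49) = -358.11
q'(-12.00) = 1923.94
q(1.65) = 34.68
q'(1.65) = 53.44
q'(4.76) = 355.95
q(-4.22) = -294.76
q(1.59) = 31.57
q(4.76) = 601.20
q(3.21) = 201.20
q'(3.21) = 171.38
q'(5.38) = 448.59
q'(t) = 13.98*t^2 + 7.66*t + 2.74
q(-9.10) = -3220.61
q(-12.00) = -7535.04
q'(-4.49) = 250.18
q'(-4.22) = 219.38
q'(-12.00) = 1923.94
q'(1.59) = 50.26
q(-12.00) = -7535.04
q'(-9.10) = 1090.72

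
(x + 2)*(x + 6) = x^2 + 8*x + 12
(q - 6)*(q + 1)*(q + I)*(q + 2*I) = q^4 - 5*q^3 + 3*I*q^3 - 8*q^2 - 15*I*q^2 + 10*q - 18*I*q + 12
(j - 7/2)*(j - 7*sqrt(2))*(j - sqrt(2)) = j^3 - 8*sqrt(2)*j^2 - 7*j^2/2 + 14*j + 28*sqrt(2)*j - 49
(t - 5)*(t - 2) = t^2 - 7*t + 10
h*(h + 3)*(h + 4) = h^3 + 7*h^2 + 12*h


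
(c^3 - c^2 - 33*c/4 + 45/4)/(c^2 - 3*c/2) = c + 1/2 - 15/(2*c)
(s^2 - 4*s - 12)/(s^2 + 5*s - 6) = (s^2 - 4*s - 12)/(s^2 + 5*s - 6)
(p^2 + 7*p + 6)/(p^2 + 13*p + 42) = (p + 1)/(p + 7)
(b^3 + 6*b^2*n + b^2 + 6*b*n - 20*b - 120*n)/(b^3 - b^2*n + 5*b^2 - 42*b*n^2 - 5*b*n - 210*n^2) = (b - 4)/(b - 7*n)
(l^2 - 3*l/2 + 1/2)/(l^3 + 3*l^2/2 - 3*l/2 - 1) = (2*l - 1)/(2*l^2 + 5*l + 2)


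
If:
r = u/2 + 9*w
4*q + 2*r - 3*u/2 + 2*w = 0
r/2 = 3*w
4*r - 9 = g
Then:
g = 24*w - 9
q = -23*w/4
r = 6*w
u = -6*w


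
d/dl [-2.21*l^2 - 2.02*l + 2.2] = -4.42*l - 2.02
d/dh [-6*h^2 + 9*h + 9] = 9 - 12*h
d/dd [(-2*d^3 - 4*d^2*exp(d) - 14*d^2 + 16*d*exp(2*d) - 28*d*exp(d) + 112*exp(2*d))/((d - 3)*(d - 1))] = 2*(-2*d^4*exp(d) - d^4 + 16*d^3*exp(2*d) - 6*d^3*exp(d) + 8*d^3 + 40*d^2*exp(2*d) + 72*d^2*exp(d) + 19*d^2 - 512*d*exp(2*d) - 54*d*exp(d) - 42*d + 584*exp(2*d) - 42*exp(d))/(d^4 - 8*d^3 + 22*d^2 - 24*d + 9)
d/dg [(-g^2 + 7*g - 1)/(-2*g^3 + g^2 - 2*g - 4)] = (-2*g^4 + 28*g^3 - 11*g^2 + 10*g - 30)/(4*g^6 - 4*g^5 + 9*g^4 + 12*g^3 - 4*g^2 + 16*g + 16)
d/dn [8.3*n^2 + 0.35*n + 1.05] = 16.6*n + 0.35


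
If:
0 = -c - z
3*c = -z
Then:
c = 0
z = 0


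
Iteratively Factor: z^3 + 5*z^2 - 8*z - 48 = (z + 4)*(z^2 + z - 12) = (z + 4)^2*(z - 3)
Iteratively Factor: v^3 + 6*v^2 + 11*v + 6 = (v + 3)*(v^2 + 3*v + 2) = (v + 1)*(v + 3)*(v + 2)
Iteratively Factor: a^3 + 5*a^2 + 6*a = (a + 2)*(a^2 + 3*a) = a*(a + 2)*(a + 3)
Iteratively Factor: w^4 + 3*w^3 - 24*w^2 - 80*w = (w)*(w^3 + 3*w^2 - 24*w - 80) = w*(w - 5)*(w^2 + 8*w + 16) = w*(w - 5)*(w + 4)*(w + 4)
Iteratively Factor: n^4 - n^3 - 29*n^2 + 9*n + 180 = (n + 3)*(n^3 - 4*n^2 - 17*n + 60) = (n - 3)*(n + 3)*(n^2 - n - 20) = (n - 5)*(n - 3)*(n + 3)*(n + 4)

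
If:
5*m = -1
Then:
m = -1/5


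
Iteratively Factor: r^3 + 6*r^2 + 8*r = (r)*(r^2 + 6*r + 8) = r*(r + 2)*(r + 4)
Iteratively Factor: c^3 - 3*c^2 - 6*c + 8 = (c - 1)*(c^2 - 2*c - 8) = (c - 4)*(c - 1)*(c + 2)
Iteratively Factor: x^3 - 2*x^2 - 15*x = (x + 3)*(x^2 - 5*x) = x*(x + 3)*(x - 5)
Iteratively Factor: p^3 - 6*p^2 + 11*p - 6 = (p - 2)*(p^2 - 4*p + 3) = (p - 2)*(p - 1)*(p - 3)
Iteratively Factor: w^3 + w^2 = (w + 1)*(w^2) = w*(w + 1)*(w)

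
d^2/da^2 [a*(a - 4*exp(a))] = -4*a*exp(a) - 8*exp(a) + 2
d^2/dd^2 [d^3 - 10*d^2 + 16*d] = 6*d - 20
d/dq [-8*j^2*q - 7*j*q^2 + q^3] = -8*j^2 - 14*j*q + 3*q^2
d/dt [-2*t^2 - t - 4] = -4*t - 1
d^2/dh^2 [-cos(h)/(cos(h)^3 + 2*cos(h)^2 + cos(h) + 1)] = (-2*(3*cos(h)^2 + 4*cos(h) + 1)^2*sin(h)^2*cos(h) + (cos(h)^3 + 2*cos(h)^2 + cos(h) + 1)^2*cos(h) + (cos(h)^3 + 2*cos(h)^2 + cos(h) + 1)*(-12*(1 - cos(2*h))^2 - 48*cos(2*h) - 32*cos(3*h) - 9*cos(4*h) + 25)/8)/(cos(h)^3 + 2*cos(h)^2 + cos(h) + 1)^3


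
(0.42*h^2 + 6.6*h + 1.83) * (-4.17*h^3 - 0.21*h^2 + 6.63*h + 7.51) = -1.7514*h^5 - 27.6102*h^4 - 6.2325*h^3 + 46.5279*h^2 + 61.6989*h + 13.7433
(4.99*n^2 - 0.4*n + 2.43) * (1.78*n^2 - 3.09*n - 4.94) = 8.8822*n^4 - 16.1311*n^3 - 19.0892*n^2 - 5.5327*n - 12.0042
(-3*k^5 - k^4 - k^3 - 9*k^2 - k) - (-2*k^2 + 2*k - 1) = -3*k^5 - k^4 - k^3 - 7*k^2 - 3*k + 1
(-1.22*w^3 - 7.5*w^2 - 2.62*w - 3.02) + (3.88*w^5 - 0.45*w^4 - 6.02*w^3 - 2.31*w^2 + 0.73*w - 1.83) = 3.88*w^5 - 0.45*w^4 - 7.24*w^3 - 9.81*w^2 - 1.89*w - 4.85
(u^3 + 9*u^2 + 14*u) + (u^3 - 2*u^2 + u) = 2*u^3 + 7*u^2 + 15*u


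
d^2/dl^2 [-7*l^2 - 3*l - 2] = -14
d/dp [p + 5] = 1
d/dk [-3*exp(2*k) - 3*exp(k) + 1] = (-6*exp(k) - 3)*exp(k)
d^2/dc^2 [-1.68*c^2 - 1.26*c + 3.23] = -3.36000000000000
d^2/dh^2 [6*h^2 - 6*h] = 12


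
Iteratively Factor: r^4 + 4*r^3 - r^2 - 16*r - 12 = (r + 3)*(r^3 + r^2 - 4*r - 4) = (r - 2)*(r + 3)*(r^2 + 3*r + 2) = (r - 2)*(r + 1)*(r + 3)*(r + 2)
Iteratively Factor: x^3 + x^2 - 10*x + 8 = (x - 1)*(x^2 + 2*x - 8) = (x - 1)*(x + 4)*(x - 2)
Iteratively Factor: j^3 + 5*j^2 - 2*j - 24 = (j + 3)*(j^2 + 2*j - 8) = (j + 3)*(j + 4)*(j - 2)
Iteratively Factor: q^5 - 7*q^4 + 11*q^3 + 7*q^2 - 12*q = (q - 1)*(q^4 - 6*q^3 + 5*q^2 + 12*q) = (q - 3)*(q - 1)*(q^3 - 3*q^2 - 4*q) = (q - 4)*(q - 3)*(q - 1)*(q^2 + q) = (q - 4)*(q - 3)*(q - 1)*(q + 1)*(q)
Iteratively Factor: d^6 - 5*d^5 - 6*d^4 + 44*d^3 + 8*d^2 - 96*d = (d - 2)*(d^5 - 3*d^4 - 12*d^3 + 20*d^2 + 48*d) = d*(d - 2)*(d^4 - 3*d^3 - 12*d^2 + 20*d + 48) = d*(d - 2)*(d + 2)*(d^3 - 5*d^2 - 2*d + 24) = d*(d - 4)*(d - 2)*(d + 2)*(d^2 - d - 6) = d*(d - 4)*(d - 2)*(d + 2)^2*(d - 3)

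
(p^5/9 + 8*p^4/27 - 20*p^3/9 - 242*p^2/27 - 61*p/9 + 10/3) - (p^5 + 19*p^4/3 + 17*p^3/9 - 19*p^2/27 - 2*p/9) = -8*p^5/9 - 163*p^4/27 - 37*p^3/9 - 223*p^2/27 - 59*p/9 + 10/3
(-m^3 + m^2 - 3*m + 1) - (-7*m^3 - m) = 6*m^3 + m^2 - 2*m + 1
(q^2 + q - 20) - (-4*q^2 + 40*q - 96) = 5*q^2 - 39*q + 76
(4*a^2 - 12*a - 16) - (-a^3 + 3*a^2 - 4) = a^3 + a^2 - 12*a - 12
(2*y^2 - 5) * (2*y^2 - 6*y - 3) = 4*y^4 - 12*y^3 - 16*y^2 + 30*y + 15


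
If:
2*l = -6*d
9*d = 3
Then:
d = 1/3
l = -1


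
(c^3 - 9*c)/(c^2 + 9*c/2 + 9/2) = 2*c*(c - 3)/(2*c + 3)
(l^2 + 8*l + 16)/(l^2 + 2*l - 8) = (l + 4)/(l - 2)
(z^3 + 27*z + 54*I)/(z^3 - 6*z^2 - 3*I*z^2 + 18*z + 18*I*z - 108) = (z + 3*I)/(z - 6)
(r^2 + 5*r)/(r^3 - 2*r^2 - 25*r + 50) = r/(r^2 - 7*r + 10)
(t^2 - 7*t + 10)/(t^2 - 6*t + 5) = (t - 2)/(t - 1)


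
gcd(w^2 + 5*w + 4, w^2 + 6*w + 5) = w + 1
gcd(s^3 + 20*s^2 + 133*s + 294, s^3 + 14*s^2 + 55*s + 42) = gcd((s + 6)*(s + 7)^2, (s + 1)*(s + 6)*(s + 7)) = s^2 + 13*s + 42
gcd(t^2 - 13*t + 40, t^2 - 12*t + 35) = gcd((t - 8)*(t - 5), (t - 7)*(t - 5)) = t - 5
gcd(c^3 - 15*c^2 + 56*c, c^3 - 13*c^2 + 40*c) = c^2 - 8*c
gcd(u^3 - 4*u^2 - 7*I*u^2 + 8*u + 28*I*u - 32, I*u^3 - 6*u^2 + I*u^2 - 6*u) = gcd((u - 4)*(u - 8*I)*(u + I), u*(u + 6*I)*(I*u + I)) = 1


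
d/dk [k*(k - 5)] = 2*k - 5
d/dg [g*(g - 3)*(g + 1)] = 3*g^2 - 4*g - 3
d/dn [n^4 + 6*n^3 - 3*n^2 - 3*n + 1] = 4*n^3 + 18*n^2 - 6*n - 3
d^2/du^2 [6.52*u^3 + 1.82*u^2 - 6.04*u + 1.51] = 39.12*u + 3.64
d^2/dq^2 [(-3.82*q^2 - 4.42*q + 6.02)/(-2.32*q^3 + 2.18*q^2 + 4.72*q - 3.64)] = (41.1215359999999*q^6 + 142.741248*q^5 - 271.96896*q^4 + 95.7203360000001*q^3 - 42.1656480000001*q^2 + 143.807328*q - 110.666528)/(12.487168*q^9 - 35.200896*q^8 - 43.13808*q^7 + 191.646808*q^6 - 22.694304*q^5 - 332.961264*q^4 + 211.788032*q^3 + 156.627744*q^2 - 187.614336*q + 48.228544)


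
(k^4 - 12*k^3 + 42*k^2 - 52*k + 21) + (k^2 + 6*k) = k^4 - 12*k^3 + 43*k^2 - 46*k + 21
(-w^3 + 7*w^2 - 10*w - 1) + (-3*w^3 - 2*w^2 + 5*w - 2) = -4*w^3 + 5*w^2 - 5*w - 3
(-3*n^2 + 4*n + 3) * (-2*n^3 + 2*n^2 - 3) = 6*n^5 - 14*n^4 + 2*n^3 + 15*n^2 - 12*n - 9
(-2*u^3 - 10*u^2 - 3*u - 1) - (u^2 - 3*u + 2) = -2*u^3 - 11*u^2 - 3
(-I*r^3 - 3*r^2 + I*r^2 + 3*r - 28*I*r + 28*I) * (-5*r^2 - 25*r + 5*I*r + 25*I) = 5*I*r^5 + 20*r^4 + 20*I*r^4 + 80*r^3 + 100*I*r^3 + 40*r^2 + 500*I*r^2 + 560*r - 625*I*r - 700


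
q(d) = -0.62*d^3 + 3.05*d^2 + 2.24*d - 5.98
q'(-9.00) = -203.32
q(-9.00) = 672.89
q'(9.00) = -93.52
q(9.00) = -190.75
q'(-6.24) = -108.25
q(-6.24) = 249.44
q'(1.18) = 6.85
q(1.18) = -0.11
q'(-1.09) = -6.62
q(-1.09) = -3.99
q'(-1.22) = -7.97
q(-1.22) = -3.05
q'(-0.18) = 1.08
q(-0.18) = -6.28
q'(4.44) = -7.34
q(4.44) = 9.82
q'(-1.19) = -7.65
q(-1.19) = -3.28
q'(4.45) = -7.45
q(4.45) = 9.75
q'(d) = -1.86*d^2 + 6.1*d + 2.24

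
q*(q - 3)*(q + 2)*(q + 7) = q^4 + 6*q^3 - 13*q^2 - 42*q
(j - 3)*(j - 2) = j^2 - 5*j + 6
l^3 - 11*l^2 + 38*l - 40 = (l - 5)*(l - 4)*(l - 2)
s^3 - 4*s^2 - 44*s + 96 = (s - 8)*(s - 2)*(s + 6)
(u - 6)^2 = u^2 - 12*u + 36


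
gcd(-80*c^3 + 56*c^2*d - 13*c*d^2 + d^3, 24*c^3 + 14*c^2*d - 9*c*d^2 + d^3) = 4*c - d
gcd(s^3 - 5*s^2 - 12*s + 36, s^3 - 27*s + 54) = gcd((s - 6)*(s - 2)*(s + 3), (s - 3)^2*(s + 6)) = 1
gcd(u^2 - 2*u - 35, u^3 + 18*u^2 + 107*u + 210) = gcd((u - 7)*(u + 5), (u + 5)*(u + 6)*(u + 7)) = u + 5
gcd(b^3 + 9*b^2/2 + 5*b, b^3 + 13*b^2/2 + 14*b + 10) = b^2 + 9*b/2 + 5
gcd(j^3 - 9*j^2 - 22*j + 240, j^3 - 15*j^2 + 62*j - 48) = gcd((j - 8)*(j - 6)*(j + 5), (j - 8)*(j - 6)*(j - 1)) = j^2 - 14*j + 48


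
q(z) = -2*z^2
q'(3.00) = -12.00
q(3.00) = -18.00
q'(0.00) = 0.00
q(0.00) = 0.00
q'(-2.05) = 8.20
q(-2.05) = -8.40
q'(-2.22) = 8.88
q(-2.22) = -9.86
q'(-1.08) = 4.32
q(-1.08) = -2.33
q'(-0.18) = 0.72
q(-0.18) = -0.06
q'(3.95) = -15.80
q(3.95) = -31.20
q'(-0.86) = 3.44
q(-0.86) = -1.48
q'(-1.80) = 7.20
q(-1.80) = -6.48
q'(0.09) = -0.36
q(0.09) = -0.02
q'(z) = -4*z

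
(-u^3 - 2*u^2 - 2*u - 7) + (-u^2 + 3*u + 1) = -u^3 - 3*u^2 + u - 6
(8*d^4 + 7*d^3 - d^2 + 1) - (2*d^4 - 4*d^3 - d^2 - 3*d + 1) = 6*d^4 + 11*d^3 + 3*d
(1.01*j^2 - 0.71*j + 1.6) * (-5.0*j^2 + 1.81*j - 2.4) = -5.05*j^4 + 5.3781*j^3 - 11.7091*j^2 + 4.6*j - 3.84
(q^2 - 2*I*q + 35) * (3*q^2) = 3*q^4 - 6*I*q^3 + 105*q^2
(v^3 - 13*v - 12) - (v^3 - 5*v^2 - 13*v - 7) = 5*v^2 - 5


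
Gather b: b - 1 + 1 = b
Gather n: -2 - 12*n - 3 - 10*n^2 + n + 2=-10*n^2 - 11*n - 3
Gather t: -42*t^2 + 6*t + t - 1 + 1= -42*t^2 + 7*t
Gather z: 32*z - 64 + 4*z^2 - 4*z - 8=4*z^2 + 28*z - 72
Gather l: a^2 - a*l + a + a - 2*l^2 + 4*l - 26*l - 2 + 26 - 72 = a^2 + 2*a - 2*l^2 + l*(-a - 22) - 48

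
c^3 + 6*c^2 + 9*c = c*(c + 3)^2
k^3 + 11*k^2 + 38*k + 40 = (k + 2)*(k + 4)*(k + 5)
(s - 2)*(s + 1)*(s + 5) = s^3 + 4*s^2 - 7*s - 10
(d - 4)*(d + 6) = d^2 + 2*d - 24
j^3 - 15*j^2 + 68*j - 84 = (j - 7)*(j - 6)*(j - 2)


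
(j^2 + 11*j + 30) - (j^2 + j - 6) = 10*j + 36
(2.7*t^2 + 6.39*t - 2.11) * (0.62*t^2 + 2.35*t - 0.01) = 1.674*t^4 + 10.3068*t^3 + 13.6813*t^2 - 5.0224*t + 0.0211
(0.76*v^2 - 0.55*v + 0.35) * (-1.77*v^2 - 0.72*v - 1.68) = -1.3452*v^4 + 0.4263*v^3 - 1.5003*v^2 + 0.672*v - 0.588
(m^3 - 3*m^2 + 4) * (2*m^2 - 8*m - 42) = 2*m^5 - 14*m^4 - 18*m^3 + 134*m^2 - 32*m - 168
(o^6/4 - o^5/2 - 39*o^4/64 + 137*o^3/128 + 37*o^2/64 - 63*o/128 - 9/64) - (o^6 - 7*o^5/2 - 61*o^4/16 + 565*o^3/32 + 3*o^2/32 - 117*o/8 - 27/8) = -3*o^6/4 + 3*o^5 + 205*o^4/64 - 2123*o^3/128 + 31*o^2/64 + 1809*o/128 + 207/64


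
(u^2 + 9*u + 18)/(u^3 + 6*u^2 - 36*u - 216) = (u + 3)/(u^2 - 36)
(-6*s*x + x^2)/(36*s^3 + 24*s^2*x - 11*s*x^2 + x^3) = x/(-6*s^2 - 5*s*x + x^2)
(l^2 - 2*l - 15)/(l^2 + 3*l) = (l - 5)/l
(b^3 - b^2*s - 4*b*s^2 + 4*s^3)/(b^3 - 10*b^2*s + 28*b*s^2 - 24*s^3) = (b^2 + b*s - 2*s^2)/(b^2 - 8*b*s + 12*s^2)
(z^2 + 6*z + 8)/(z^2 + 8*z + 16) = (z + 2)/(z + 4)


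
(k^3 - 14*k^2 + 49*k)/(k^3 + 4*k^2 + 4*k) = (k^2 - 14*k + 49)/(k^2 + 4*k + 4)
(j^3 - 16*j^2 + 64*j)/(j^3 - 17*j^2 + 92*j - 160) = j*(j - 8)/(j^2 - 9*j + 20)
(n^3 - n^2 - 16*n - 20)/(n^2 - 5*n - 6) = (-n^3 + n^2 + 16*n + 20)/(-n^2 + 5*n + 6)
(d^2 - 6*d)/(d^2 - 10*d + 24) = d/(d - 4)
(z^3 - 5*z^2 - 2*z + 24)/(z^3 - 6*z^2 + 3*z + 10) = (z^3 - 5*z^2 - 2*z + 24)/(z^3 - 6*z^2 + 3*z + 10)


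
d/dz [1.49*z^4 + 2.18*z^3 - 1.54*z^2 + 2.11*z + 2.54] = 5.96*z^3 + 6.54*z^2 - 3.08*z + 2.11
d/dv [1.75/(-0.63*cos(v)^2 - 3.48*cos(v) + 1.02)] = -(2.205*cos(v) + 6.09)*sin(v)/(0.63*cos(v)^2 + 3.48*cos(v) - 1.02)^2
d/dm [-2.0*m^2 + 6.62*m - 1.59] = 6.62 - 4.0*m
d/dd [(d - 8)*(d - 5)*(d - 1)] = 3*d^2 - 28*d + 53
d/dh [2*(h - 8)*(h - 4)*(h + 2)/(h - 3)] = 2*(2*h^3 - 19*h^2 + 60*h - 88)/(h^2 - 6*h + 9)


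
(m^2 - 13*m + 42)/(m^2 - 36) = (m - 7)/(m + 6)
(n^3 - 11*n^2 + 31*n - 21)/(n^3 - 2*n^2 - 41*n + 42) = (n - 3)/(n + 6)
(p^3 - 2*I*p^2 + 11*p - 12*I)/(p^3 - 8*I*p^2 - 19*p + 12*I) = (p + 3*I)/(p - 3*I)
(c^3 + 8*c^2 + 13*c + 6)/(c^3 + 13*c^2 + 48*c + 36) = (c + 1)/(c + 6)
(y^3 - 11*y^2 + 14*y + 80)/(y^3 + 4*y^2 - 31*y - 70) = (y - 8)/(y + 7)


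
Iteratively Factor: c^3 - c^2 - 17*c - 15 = (c - 5)*(c^2 + 4*c + 3) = (c - 5)*(c + 1)*(c + 3)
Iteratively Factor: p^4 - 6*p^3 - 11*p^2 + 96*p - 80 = (p - 1)*(p^3 - 5*p^2 - 16*p + 80) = (p - 1)*(p + 4)*(p^2 - 9*p + 20) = (p - 4)*(p - 1)*(p + 4)*(p - 5)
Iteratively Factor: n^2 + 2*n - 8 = (n - 2)*(n + 4)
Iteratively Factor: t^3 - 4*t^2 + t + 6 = (t + 1)*(t^2 - 5*t + 6) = (t - 3)*(t + 1)*(t - 2)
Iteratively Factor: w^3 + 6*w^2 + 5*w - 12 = (w + 4)*(w^2 + 2*w - 3) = (w + 3)*(w + 4)*(w - 1)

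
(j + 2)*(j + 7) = j^2 + 9*j + 14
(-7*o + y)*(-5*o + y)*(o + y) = 35*o^3 + 23*o^2*y - 11*o*y^2 + y^3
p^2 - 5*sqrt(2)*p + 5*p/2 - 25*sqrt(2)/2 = (p + 5/2)*(p - 5*sqrt(2))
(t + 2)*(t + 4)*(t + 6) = t^3 + 12*t^2 + 44*t + 48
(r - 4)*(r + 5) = r^2 + r - 20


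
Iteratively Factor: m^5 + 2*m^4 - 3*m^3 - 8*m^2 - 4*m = (m - 2)*(m^4 + 4*m^3 + 5*m^2 + 2*m) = (m - 2)*(m + 1)*(m^3 + 3*m^2 + 2*m) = (m - 2)*(m + 1)^2*(m^2 + 2*m) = (m - 2)*(m + 1)^2*(m + 2)*(m)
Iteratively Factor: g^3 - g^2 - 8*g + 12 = (g - 2)*(g^2 + g - 6) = (g - 2)^2*(g + 3)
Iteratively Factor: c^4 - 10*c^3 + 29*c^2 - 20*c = (c - 5)*(c^3 - 5*c^2 + 4*c) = (c - 5)*(c - 4)*(c^2 - c) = (c - 5)*(c - 4)*(c - 1)*(c)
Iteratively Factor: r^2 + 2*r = (r)*(r + 2)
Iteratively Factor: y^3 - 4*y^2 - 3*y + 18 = (y - 3)*(y^2 - y - 6) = (y - 3)*(y + 2)*(y - 3)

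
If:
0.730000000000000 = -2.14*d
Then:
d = -0.34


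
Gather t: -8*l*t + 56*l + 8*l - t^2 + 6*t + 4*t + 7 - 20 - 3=64*l - t^2 + t*(10 - 8*l) - 16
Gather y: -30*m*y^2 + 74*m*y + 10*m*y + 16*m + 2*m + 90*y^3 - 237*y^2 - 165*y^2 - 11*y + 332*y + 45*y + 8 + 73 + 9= 18*m + 90*y^3 + y^2*(-30*m - 402) + y*(84*m + 366) + 90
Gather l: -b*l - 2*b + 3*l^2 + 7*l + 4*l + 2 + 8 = -2*b + 3*l^2 + l*(11 - b) + 10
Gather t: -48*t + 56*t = 8*t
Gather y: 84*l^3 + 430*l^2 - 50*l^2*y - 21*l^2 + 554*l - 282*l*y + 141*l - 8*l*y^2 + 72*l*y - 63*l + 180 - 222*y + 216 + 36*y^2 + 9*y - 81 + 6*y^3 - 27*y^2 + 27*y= 84*l^3 + 409*l^2 + 632*l + 6*y^3 + y^2*(9 - 8*l) + y*(-50*l^2 - 210*l - 186) + 315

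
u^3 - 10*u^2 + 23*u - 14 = (u - 7)*(u - 2)*(u - 1)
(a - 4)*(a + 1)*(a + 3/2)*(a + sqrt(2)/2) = a^4 - 3*a^3/2 + sqrt(2)*a^3/2 - 17*a^2/2 - 3*sqrt(2)*a^2/4 - 17*sqrt(2)*a/4 - 6*a - 3*sqrt(2)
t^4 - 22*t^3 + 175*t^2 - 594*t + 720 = (t - 8)*(t - 6)*(t - 5)*(t - 3)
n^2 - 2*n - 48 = (n - 8)*(n + 6)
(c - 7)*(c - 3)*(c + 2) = c^3 - 8*c^2 + c + 42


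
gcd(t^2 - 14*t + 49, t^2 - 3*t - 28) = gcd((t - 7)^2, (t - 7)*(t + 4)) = t - 7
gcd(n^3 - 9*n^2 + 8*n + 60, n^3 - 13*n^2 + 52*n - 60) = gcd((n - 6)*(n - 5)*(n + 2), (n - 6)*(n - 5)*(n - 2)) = n^2 - 11*n + 30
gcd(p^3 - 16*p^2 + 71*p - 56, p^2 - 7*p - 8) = p - 8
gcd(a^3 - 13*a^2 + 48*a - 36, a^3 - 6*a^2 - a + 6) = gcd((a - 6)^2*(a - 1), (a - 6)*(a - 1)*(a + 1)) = a^2 - 7*a + 6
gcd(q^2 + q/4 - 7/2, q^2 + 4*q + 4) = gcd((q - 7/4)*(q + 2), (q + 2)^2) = q + 2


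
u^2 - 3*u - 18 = (u - 6)*(u + 3)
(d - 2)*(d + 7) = d^2 + 5*d - 14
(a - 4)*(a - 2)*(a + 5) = a^3 - a^2 - 22*a + 40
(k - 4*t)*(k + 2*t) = k^2 - 2*k*t - 8*t^2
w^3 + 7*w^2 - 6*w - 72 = (w - 3)*(w + 4)*(w + 6)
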